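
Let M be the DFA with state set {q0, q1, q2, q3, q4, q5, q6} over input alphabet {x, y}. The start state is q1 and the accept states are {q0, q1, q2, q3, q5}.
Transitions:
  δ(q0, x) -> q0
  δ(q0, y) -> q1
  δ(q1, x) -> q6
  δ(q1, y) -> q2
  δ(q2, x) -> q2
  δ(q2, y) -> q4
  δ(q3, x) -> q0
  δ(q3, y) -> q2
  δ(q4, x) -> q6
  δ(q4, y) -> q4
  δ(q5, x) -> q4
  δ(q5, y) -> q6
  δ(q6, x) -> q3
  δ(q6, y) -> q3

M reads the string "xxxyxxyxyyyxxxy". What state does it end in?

q1

q1 --x--> q6
q6 --x--> q3
q3 --x--> q0
q0 --y--> q1
q1 --x--> q6
q6 --x--> q3
q3 --y--> q2
q2 --x--> q2
q2 --y--> q4
q4 --y--> q4
q4 --y--> q4
q4 --x--> q6
q6 --x--> q3
q3 --x--> q0
q0 --y--> q1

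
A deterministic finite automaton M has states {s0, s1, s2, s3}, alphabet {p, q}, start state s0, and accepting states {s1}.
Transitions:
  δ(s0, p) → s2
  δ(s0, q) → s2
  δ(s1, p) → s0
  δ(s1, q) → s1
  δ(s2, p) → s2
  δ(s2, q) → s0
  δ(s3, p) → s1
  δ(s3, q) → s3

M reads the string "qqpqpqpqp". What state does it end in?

s0 --q--> s2
s2 --q--> s0
s0 --p--> s2
s2 --q--> s0
s0 --p--> s2
s2 --q--> s0
s0 --p--> s2
s2 --q--> s0
s0 --p--> s2

s2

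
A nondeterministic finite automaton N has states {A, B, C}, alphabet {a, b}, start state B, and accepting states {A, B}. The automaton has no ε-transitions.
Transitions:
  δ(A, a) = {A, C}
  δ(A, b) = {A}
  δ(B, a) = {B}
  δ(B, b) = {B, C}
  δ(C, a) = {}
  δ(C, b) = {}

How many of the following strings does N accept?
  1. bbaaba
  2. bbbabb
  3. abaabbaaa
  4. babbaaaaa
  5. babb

bbaaba: accepted
bbbabb: accepted
abaabbaaa: accepted
babbaaaaa: accepted
babb: accepted

5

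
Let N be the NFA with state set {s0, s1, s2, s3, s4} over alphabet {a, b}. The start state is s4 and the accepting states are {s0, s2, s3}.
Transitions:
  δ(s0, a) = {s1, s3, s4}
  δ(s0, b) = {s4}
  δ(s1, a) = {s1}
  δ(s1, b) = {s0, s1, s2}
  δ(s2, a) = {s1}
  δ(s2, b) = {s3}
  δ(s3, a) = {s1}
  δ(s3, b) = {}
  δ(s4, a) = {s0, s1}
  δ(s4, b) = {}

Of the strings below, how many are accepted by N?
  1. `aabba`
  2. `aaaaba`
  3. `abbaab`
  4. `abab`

`aabba`: accepted
`aaaaba`: accepted
`abbaab`: accepted
`abab`: accepted

4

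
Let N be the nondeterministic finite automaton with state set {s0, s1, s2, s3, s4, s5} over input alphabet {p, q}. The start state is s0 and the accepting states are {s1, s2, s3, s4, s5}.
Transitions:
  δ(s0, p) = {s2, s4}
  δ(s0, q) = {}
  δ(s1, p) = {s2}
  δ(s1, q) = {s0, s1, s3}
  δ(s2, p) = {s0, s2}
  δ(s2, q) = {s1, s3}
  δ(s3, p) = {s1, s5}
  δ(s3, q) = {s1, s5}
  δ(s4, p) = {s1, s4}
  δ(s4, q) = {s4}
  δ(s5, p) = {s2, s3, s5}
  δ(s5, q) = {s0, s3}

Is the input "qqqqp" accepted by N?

Start: {s0}
read q: {}
The reachable set is empty and stays empty for the remaining 4 symbols.
Reachable ∩ accepting = {} — empty.

rejected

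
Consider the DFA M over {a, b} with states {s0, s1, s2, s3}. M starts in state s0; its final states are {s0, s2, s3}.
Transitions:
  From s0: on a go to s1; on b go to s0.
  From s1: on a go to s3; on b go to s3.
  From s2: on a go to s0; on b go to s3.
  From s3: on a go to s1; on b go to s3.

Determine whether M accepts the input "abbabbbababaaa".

rejected

s0 --a--> s1
s1 --b--> s3
s3 --b--> s3
s3 --a--> s1
s1 --b--> s3
s3 --b--> s3
s3 --b--> s3
s3 --a--> s1
s1 --b--> s3
s3 --a--> s1
s1 --b--> s3
s3 --a--> s1
s1 --a--> s3
s3 --a--> s1
End in state s1, which is not an accepting state.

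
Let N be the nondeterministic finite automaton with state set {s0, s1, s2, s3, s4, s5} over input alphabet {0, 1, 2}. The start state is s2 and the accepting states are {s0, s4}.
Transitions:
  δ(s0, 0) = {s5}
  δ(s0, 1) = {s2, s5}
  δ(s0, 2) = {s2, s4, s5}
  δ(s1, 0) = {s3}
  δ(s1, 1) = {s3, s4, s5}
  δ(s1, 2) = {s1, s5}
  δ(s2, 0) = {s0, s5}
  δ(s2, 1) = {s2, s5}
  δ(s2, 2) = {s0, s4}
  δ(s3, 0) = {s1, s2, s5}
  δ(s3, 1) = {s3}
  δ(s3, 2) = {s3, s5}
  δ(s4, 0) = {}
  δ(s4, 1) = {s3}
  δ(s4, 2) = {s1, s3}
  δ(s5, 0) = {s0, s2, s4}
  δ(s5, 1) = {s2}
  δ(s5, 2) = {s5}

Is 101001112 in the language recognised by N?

Start: {s2}
read 1: {s2, s5}
read 0: {s0, s2, s4, s5}
read 1: {s2, s3, s5}
read 0: {s0, s1, s2, s4, s5}
read 0: {s0, s2, s3, s4, s5}
read 1: {s2, s3, s5}
read 1: {s2, s3, s5}
read 1: {s2, s3, s5}
read 2: {s0, s3, s4, s5}
Reachable ∩ accepting = {s0, s4} — nonempty.

accepted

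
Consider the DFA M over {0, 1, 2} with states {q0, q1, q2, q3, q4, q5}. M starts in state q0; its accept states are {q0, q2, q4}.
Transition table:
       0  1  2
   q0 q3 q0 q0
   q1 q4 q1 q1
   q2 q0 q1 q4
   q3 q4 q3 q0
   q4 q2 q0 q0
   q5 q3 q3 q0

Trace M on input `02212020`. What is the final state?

q3

q0 --0--> q3
q3 --2--> q0
q0 --2--> q0
q0 --1--> q0
q0 --2--> q0
q0 --0--> q3
q3 --2--> q0
q0 --0--> q3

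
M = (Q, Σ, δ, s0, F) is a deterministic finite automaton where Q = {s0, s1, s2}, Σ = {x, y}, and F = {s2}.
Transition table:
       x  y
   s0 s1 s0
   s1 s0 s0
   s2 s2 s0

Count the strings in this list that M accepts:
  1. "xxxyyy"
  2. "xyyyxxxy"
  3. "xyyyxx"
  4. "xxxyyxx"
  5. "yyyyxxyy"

"xxxyyy": rejected
"xyyyxxxy": rejected
"xyyyxx": rejected
"xxxyyxx": rejected
"yyyyxxyy": rejected

0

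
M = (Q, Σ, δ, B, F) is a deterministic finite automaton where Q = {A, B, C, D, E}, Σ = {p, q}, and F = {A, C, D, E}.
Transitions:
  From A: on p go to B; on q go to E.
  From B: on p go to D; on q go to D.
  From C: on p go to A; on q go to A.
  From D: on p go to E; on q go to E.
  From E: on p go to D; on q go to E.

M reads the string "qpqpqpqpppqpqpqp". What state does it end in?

D

B --q--> D
D --p--> E
E --q--> E
E --p--> D
D --q--> E
E --p--> D
D --q--> E
E --p--> D
D --p--> E
E --p--> D
D --q--> E
E --p--> D
D --q--> E
E --p--> D
D --q--> E
E --p--> D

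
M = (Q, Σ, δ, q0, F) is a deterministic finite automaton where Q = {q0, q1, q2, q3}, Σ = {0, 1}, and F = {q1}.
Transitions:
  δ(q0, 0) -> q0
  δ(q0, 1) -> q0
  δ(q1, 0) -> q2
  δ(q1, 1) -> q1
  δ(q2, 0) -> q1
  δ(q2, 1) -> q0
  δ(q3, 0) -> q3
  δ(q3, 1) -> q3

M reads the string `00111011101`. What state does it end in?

q0

q0 --0--> q0
q0 --0--> q0
q0 --1--> q0
q0 --1--> q0
q0 --1--> q0
q0 --0--> q0
q0 --1--> q0
q0 --1--> q0
q0 --1--> q0
q0 --0--> q0
q0 --1--> q0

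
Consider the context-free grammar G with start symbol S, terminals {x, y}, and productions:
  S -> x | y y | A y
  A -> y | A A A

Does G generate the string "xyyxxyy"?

no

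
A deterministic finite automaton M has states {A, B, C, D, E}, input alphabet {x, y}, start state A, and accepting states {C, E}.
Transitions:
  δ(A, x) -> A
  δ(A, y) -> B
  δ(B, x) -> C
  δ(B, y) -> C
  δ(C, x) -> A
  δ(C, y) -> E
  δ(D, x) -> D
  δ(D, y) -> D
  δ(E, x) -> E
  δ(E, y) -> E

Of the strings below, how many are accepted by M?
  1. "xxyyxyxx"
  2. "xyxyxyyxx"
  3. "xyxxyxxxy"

"xxyyxyxx": rejected
"xyxyxyyxx": accepted
"xyxxyxxxy": rejected

1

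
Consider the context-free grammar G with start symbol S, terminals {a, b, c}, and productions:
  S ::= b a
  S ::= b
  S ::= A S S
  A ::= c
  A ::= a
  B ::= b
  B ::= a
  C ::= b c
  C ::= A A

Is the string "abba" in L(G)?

yes

S ⇒ ASS ⇒ aSS ⇒ abS ⇒ abba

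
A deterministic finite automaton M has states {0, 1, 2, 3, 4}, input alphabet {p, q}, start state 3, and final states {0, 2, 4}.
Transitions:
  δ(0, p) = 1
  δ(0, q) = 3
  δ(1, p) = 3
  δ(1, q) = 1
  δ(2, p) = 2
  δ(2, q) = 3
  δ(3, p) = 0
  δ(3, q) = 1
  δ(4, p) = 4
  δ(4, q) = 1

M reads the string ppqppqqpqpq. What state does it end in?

1

3 --p--> 0
0 --p--> 1
1 --q--> 1
1 --p--> 3
3 --p--> 0
0 --q--> 3
3 --q--> 1
1 --p--> 3
3 --q--> 1
1 --p--> 3
3 --q--> 1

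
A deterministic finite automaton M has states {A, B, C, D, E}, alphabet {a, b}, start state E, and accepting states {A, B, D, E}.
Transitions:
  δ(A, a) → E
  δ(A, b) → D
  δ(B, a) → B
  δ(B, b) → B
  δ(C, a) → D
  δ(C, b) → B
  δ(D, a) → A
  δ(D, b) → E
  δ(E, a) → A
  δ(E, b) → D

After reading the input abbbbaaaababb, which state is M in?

E

E --a--> A
A --b--> D
D --b--> E
E --b--> D
D --b--> E
E --a--> A
A --a--> E
E --a--> A
A --a--> E
E --b--> D
D --a--> A
A --b--> D
D --b--> E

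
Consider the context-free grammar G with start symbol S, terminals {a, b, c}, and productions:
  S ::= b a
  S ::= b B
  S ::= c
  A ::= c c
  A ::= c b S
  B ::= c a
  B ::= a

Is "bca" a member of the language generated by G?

S ⇒ bB ⇒ bca

yes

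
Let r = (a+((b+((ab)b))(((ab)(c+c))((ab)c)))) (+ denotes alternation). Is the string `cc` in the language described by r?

Neither a nor ((b+((ab)b))(((ab)(c+c))((ab)c))) matches cc.

no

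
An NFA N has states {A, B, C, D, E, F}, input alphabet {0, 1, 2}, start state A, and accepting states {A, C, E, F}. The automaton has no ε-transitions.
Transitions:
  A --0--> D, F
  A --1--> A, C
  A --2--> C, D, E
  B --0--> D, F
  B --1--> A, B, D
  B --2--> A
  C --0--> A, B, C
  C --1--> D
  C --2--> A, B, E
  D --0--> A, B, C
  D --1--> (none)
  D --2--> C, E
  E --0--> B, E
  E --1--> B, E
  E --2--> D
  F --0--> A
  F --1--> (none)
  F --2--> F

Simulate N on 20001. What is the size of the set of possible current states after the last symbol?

5

Start: {A}
read 2: {C, D, E}
read 0: {A, B, C, E}
read 0: {A, B, C, D, E, F}
read 0: {A, B, C, D, E, F}
read 1: {A, B, C, D, E}
Final reachable set {A, B, C, D, E} has 5 states.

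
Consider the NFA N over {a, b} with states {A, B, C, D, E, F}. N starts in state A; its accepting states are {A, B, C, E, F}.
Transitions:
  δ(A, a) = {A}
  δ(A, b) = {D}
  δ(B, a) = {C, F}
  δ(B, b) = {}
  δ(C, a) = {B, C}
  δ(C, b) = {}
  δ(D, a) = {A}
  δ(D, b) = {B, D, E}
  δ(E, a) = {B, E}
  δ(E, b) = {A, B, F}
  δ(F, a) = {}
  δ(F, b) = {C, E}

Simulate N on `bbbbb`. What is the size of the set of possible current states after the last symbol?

6

Start: {A}
read b: {D}
read b: {B, D, E}
read b: {A, B, D, E, F}
read b: {A, B, C, D, E, F}
read b: {A, B, C, D, E, F}
Final reachable set {A, B, C, D, E, F} has 6 states.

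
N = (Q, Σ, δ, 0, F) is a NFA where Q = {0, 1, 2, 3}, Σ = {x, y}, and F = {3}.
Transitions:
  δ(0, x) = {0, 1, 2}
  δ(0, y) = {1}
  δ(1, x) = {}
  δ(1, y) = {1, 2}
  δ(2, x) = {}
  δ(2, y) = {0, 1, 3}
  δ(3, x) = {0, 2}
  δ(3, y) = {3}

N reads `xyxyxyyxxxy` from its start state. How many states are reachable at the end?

Start: {0}
read x: {0, 1, 2}
read y: {0, 1, 2, 3}
read x: {0, 1, 2}
read y: {0, 1, 2, 3}
read x: {0, 1, 2}
read y: {0, 1, 2, 3}
read y: {0, 1, 2, 3}
read x: {0, 1, 2}
read x: {0, 1, 2}
read x: {0, 1, 2}
read y: {0, 1, 2, 3}
Final reachable set {0, 1, 2, 3} has 4 states.

4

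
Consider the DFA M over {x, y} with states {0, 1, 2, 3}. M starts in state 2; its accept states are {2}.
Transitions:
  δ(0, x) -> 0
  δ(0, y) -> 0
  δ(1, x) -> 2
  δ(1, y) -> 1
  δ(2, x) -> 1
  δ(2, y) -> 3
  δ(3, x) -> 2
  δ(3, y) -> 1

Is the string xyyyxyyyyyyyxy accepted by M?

2 --x--> 1
1 --y--> 1
1 --y--> 1
1 --y--> 1
1 --x--> 2
2 --y--> 3
3 --y--> 1
1 --y--> 1
1 --y--> 1
1 --y--> 1
1 --y--> 1
1 --y--> 1
1 --x--> 2
2 --y--> 3
End in state 3, which is not an accepting state.

rejected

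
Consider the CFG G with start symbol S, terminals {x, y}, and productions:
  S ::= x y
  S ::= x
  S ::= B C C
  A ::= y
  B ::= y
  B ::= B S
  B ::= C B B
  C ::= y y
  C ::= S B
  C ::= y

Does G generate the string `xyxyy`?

no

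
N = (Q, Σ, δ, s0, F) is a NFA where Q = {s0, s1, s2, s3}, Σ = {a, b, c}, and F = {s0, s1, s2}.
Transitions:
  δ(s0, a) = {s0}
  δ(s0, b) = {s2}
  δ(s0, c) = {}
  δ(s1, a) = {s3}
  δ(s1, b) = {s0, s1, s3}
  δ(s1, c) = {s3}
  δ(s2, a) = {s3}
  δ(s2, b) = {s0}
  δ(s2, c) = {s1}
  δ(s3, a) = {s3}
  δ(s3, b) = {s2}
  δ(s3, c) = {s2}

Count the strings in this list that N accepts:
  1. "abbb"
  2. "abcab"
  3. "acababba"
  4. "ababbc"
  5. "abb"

"abbb": accepted
"abcab": accepted
"acababba": rejected
"ababbc": rejected
"abb": accepted

3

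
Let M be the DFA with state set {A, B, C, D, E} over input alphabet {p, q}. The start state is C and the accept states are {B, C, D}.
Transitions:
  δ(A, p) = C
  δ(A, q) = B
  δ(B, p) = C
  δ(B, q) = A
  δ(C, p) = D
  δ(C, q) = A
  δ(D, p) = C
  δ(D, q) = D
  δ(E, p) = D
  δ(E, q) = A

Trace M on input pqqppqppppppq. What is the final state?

C --p--> D
D --q--> D
D --q--> D
D --p--> C
C --p--> D
D --q--> D
D --p--> C
C --p--> D
D --p--> C
C --p--> D
D --p--> C
C --p--> D
D --q--> D

D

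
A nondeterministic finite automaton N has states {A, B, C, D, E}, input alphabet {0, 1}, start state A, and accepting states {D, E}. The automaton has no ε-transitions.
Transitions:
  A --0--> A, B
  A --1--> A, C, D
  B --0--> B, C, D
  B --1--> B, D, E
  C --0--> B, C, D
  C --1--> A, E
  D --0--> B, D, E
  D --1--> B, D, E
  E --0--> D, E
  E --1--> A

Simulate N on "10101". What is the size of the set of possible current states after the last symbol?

Start: {A}
read 1: {A, C, D}
read 0: {A, B, C, D, E}
read 1: {A, B, C, D, E}
read 0: {A, B, C, D, E}
read 1: {A, B, C, D, E}
Final reachable set {A, B, C, D, E} has 5 states.

5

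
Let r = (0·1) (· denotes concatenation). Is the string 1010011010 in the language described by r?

no

No split of 1010011010 into u·v has 0 matching u and 1 matching v.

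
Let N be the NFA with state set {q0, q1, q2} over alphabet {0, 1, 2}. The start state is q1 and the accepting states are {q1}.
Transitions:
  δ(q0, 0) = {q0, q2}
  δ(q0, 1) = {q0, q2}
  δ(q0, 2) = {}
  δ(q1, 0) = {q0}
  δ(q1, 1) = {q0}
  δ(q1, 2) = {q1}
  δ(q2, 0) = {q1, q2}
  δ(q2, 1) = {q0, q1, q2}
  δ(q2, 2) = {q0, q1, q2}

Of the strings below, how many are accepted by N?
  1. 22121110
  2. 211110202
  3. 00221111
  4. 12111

22121110: rejected
211110202: accepted
00221111: accepted
12111: rejected

2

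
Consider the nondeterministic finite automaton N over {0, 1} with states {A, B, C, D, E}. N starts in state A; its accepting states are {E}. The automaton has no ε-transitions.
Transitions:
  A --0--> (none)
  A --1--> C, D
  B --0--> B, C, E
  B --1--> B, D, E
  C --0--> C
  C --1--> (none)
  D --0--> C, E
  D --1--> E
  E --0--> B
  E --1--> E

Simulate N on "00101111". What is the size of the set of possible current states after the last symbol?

Start: {A}
read 0: {}
The reachable set is empty and stays empty for the remaining 7 symbols.
Final reachable set {} has 0 states.

0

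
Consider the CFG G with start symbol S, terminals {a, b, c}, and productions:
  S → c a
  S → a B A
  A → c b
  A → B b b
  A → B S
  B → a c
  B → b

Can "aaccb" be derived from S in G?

S ⇒ aBA ⇒ aacA ⇒ aaccb

yes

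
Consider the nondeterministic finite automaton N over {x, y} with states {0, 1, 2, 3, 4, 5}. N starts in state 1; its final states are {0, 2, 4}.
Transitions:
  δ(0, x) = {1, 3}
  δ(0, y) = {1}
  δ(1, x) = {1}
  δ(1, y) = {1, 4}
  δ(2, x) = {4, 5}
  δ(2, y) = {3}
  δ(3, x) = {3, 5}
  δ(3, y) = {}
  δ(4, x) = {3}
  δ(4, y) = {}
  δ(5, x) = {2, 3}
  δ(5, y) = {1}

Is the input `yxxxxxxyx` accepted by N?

rejected

Start: {1}
read y: {1, 4}
read x: {1, 3}
read x: {1, 3, 5}
read x: {1, 2, 3, 5}
read x: {1, 2, 3, 4, 5}
read x: {1, 2, 3, 4, 5}
read x: {1, 2, 3, 4, 5}
read y: {1, 3, 4}
read x: {1, 3, 5}
Reachable ∩ accepting = {} — empty.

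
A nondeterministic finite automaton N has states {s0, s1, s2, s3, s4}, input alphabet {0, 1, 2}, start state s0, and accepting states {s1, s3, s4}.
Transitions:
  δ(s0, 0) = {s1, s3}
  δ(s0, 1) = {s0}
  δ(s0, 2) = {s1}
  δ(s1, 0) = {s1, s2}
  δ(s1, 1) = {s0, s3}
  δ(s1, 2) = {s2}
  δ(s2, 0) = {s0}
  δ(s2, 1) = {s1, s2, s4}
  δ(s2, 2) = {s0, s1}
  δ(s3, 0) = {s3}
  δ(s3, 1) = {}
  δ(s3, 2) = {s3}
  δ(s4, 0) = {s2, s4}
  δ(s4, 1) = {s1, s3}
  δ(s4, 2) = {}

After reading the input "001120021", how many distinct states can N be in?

Start: {s0}
read 0: {s1, s3}
read 0: {s1, s2, s3}
read 1: {s0, s1, s2, s3, s4}
read 1: {s0, s1, s2, s3, s4}
read 2: {s0, s1, s2, s3}
read 0: {s0, s1, s2, s3}
read 0: {s0, s1, s2, s3}
read 2: {s0, s1, s2, s3}
read 1: {s0, s1, s2, s3, s4}
Final reachable set {s0, s1, s2, s3, s4} has 5 states.

5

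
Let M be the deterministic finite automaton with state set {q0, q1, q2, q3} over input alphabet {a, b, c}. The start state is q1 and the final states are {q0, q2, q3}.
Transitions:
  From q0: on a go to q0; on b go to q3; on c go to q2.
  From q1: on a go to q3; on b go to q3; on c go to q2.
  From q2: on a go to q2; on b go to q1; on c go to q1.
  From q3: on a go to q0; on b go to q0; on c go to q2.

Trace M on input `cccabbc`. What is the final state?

q1 --c--> q2
q2 --c--> q1
q1 --c--> q2
q2 --a--> q2
q2 --b--> q1
q1 --b--> q3
q3 --c--> q2

q2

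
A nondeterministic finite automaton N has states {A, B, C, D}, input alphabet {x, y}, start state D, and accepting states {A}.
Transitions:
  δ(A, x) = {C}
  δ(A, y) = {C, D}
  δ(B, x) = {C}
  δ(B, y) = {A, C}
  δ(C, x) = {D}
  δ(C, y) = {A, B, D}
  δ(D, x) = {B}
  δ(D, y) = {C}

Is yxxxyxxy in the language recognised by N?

Start: {D}
read y: {C}
read x: {D}
read x: {B}
read x: {C}
read y: {A, B, D}
read x: {B, C}
read x: {C, D}
read y: {A, B, C, D}
Reachable ∩ accepting = {A} — nonempty.

accepted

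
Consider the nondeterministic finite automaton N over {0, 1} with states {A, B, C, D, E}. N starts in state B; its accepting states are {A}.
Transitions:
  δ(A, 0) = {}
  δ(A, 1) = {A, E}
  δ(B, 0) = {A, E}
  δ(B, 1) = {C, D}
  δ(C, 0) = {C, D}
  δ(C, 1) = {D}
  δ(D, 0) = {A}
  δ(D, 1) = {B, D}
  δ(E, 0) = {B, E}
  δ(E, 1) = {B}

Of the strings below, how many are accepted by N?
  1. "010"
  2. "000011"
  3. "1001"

"010": accepted
"000011": accepted
"1001": accepted

3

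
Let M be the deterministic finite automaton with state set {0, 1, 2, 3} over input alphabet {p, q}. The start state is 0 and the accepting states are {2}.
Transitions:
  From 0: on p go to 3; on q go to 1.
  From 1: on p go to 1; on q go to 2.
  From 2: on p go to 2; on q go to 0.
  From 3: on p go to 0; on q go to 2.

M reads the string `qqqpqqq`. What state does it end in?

1

0 --q--> 1
1 --q--> 2
2 --q--> 0
0 --p--> 3
3 --q--> 2
2 --q--> 0
0 --q--> 1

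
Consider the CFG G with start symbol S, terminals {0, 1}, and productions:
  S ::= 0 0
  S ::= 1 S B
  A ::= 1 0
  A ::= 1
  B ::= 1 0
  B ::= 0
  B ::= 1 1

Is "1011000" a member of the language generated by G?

no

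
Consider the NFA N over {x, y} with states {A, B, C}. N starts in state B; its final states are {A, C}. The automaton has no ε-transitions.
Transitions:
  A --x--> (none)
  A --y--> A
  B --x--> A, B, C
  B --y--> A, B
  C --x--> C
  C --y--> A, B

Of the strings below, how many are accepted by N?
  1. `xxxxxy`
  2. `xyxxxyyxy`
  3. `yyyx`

`xxxxxy`: accepted
`xyxxxyyxy`: accepted
`yyyx`: accepted

3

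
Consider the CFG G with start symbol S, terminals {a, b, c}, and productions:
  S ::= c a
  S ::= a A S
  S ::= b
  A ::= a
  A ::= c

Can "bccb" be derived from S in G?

no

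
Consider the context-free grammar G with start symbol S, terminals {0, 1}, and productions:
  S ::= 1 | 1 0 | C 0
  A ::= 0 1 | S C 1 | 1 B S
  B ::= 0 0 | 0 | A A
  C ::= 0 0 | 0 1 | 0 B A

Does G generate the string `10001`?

no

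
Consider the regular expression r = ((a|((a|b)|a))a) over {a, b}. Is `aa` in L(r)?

Split as a·a: (a|((a|b)|a)) matches a and a matches a.

yes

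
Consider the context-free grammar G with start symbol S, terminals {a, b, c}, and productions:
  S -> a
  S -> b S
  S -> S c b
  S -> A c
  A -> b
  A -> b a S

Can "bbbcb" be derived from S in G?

no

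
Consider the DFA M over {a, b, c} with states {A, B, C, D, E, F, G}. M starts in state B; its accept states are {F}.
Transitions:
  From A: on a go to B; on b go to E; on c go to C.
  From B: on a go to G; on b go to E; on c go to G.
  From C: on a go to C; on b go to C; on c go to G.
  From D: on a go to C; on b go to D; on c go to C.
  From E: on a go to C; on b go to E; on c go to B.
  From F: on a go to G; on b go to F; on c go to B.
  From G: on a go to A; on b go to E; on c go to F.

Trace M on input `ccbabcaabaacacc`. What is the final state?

B --c--> G
G --c--> F
F --b--> F
F --a--> G
G --b--> E
E --c--> B
B --a--> G
G --a--> A
A --b--> E
E --a--> C
C --a--> C
C --c--> G
G --a--> A
A --c--> C
C --c--> G

G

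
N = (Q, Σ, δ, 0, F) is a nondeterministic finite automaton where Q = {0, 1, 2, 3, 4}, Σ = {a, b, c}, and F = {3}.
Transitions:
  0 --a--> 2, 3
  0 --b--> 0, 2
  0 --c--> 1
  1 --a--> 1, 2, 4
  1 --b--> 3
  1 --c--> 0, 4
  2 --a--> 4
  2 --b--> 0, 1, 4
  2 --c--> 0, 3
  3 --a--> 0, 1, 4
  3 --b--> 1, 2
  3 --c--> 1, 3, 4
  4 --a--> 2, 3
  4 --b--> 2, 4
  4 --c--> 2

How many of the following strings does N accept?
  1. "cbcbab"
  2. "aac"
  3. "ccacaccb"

2

"cbcbab": accepted
"aac": rejected
"ccacaccb": accepted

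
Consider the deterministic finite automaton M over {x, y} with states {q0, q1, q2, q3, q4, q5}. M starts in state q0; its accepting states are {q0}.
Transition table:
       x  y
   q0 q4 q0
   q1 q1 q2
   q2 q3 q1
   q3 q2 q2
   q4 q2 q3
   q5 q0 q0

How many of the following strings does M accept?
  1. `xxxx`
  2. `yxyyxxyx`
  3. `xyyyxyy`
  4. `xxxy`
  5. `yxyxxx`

0

`xxxx`: rejected
`yxyyxxyx`: rejected
`xyyyxyy`: rejected
`xxxy`: rejected
`yxyxxx`: rejected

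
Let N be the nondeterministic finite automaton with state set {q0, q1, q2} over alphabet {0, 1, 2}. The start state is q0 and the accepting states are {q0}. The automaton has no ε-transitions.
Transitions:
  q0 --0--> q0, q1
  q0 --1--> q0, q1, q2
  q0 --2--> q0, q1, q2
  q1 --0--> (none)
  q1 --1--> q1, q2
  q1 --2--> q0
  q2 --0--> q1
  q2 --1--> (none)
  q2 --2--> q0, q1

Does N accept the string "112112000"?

accepted

Start: {q0}
read 1: {q0, q1, q2}
read 1: {q0, q1, q2}
read 2: {q0, q1, q2}
read 1: {q0, q1, q2}
read 1: {q0, q1, q2}
read 2: {q0, q1, q2}
read 0: {q0, q1}
read 0: {q0, q1}
read 0: {q0, q1}
Reachable ∩ accepting = {q0} — nonempty.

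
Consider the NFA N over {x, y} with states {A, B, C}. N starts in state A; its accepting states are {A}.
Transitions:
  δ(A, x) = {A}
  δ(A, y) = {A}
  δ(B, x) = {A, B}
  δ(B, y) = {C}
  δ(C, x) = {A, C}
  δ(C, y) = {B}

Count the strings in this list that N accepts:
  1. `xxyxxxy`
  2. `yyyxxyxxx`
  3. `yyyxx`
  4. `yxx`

`xxyxxxy`: accepted
`yyyxxyxxx`: accepted
`yyyxx`: accepted
`yxx`: accepted

4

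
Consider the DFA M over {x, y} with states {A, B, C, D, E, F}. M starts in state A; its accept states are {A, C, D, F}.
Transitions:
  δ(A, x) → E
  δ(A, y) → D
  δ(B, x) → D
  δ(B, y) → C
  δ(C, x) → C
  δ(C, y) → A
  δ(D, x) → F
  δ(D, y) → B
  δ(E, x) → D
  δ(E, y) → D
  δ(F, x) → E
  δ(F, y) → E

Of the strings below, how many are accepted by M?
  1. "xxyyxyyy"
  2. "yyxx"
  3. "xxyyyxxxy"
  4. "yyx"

2

"xxyyxyyy": rejected
"yyxx": accepted
"xxyyyxxxy": rejected
"yyx": accepted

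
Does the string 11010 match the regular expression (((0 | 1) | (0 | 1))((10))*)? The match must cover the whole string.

Split as 1·1010: ((0|1)|(0|1)) matches 1 and ((10))* matches 1010.

yes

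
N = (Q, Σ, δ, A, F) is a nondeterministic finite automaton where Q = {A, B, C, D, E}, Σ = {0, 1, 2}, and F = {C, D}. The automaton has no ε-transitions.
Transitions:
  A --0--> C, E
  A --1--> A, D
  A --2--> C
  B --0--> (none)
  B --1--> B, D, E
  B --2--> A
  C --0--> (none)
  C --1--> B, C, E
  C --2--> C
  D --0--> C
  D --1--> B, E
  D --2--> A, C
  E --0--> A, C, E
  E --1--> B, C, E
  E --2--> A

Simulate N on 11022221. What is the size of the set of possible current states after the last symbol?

Start: {A}
read 1: {A, D}
read 1: {A, B, D, E}
read 0: {A, C, E}
read 2: {A, C}
read 2: {C}
read 2: {C}
read 2: {C}
read 1: {B, C, E}
Final reachable set {B, C, E} has 3 states.

3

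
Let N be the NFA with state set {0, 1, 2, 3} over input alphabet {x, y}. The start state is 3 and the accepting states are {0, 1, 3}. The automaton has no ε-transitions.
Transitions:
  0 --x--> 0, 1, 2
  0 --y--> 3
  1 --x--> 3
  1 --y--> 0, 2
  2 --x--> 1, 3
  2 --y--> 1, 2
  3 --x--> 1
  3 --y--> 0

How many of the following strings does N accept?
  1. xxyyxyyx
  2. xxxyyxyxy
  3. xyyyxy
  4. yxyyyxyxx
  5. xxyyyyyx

5

xxyyxyyx: accepted
xxxyyxyxy: accepted
xyyyxy: accepted
yxyyyxyxx: accepted
xxyyyyyx: accepted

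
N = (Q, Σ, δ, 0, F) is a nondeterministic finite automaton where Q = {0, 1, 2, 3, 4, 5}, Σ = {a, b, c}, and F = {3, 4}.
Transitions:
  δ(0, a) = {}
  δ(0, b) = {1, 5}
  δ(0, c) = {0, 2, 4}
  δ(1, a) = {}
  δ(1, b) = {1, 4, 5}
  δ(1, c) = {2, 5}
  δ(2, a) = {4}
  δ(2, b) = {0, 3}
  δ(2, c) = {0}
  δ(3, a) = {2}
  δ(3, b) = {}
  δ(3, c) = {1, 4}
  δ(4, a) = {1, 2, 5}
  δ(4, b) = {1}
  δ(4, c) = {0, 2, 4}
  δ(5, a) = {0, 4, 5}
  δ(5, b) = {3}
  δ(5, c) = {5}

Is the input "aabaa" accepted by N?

Start: {0}
read a: {}
The reachable set is empty and stays empty for the remaining 4 symbols.
Reachable ∩ accepting = {} — empty.

rejected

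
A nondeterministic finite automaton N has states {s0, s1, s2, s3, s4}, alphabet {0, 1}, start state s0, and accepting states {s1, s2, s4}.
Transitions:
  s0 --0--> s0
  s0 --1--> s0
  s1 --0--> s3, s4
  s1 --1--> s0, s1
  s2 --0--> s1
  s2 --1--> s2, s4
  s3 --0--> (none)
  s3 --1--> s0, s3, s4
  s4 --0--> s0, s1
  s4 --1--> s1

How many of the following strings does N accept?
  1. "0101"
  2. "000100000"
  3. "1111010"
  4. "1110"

"0101": rejected
"000100000": rejected
"1111010": rejected
"1110": rejected

0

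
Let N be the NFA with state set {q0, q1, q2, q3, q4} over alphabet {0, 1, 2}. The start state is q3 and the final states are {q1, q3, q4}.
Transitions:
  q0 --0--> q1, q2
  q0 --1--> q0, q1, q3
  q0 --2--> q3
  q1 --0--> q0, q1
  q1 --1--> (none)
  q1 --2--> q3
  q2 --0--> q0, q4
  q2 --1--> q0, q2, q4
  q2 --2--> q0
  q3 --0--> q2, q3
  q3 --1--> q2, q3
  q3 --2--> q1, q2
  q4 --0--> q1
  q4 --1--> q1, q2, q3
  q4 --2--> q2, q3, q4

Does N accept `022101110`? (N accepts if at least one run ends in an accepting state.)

accepted

Start: {q3}
read 0: {q2, q3}
read 2: {q0, q1, q2}
read 2: {q0, q3}
read 1: {q0, q1, q2, q3}
read 0: {q0, q1, q2, q3, q4}
read 1: {q0, q1, q2, q3, q4}
read 1: {q0, q1, q2, q3, q4}
read 1: {q0, q1, q2, q3, q4}
read 0: {q0, q1, q2, q3, q4}
Reachable ∩ accepting = {q1, q3, q4} — nonempty.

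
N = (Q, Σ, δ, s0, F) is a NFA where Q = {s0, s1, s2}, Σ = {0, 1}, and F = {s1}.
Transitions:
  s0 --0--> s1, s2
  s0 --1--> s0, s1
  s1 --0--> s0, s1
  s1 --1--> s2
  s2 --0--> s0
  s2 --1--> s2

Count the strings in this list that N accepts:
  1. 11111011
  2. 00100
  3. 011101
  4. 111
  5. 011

11111011: accepted
00100: accepted
011101: accepted
111: accepted
011: rejected

4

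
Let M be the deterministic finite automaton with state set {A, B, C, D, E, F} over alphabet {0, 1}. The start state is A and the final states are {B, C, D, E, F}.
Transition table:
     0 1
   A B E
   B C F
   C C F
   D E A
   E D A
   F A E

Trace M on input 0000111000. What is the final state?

C

A --0--> B
B --0--> C
C --0--> C
C --0--> C
C --1--> F
F --1--> E
E --1--> A
A --0--> B
B --0--> C
C --0--> C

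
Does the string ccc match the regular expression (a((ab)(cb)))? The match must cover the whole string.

No split of ccc into u·v has a matching u and ((ab)(cb)) matching v.

no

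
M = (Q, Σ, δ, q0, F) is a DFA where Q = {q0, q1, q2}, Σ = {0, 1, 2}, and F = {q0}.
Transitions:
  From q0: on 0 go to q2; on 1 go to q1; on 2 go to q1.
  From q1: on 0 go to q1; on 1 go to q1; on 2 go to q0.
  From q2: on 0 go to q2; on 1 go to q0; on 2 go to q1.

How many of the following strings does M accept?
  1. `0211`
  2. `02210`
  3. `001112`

1

`0211`: rejected
`02210`: rejected
`001112`: accepted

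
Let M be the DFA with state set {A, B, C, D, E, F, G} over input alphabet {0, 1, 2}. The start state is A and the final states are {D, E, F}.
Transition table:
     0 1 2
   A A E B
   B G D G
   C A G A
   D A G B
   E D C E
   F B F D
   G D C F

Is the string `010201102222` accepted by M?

A --0--> A
A --1--> E
E --0--> D
D --2--> B
B --0--> G
G --1--> C
C --1--> G
G --0--> D
D --2--> B
B --2--> G
G --2--> F
F --2--> D
End in state D, which is an accepting state.

accepted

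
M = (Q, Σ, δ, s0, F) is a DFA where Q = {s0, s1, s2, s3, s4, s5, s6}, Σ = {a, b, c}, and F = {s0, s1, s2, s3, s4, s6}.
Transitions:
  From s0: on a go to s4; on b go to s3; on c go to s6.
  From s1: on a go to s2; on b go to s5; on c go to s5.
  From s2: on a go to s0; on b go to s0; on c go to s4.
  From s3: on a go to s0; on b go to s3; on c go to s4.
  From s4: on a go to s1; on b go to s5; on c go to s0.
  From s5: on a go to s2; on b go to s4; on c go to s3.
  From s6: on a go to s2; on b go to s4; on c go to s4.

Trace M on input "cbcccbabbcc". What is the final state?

s0

s0 --c--> s6
s6 --b--> s4
s4 --c--> s0
s0 --c--> s6
s6 --c--> s4
s4 --b--> s5
s5 --a--> s2
s2 --b--> s0
s0 --b--> s3
s3 --c--> s4
s4 --c--> s0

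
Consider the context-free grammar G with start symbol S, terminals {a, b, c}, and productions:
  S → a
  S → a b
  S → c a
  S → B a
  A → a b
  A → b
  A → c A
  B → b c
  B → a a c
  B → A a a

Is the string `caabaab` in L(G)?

no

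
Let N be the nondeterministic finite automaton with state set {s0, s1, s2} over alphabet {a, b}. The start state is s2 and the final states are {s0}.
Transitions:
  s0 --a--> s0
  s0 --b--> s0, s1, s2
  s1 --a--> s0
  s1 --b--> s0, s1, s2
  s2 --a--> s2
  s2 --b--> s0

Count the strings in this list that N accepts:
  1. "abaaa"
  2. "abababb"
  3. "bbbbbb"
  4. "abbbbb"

4

"abaaa": accepted
"abababb": accepted
"bbbbbb": accepted
"abbbbb": accepted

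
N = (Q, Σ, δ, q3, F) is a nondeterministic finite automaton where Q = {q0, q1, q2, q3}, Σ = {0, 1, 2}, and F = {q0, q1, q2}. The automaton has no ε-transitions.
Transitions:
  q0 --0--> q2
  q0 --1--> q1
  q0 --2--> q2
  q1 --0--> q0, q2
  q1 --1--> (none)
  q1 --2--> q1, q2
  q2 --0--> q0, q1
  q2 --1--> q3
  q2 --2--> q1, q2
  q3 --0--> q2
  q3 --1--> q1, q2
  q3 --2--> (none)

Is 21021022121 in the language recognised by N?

rejected

Start: {q3}
read 2: {}
The reachable set is empty and stays empty for the remaining 10 symbols.
Reachable ∩ accepting = {} — empty.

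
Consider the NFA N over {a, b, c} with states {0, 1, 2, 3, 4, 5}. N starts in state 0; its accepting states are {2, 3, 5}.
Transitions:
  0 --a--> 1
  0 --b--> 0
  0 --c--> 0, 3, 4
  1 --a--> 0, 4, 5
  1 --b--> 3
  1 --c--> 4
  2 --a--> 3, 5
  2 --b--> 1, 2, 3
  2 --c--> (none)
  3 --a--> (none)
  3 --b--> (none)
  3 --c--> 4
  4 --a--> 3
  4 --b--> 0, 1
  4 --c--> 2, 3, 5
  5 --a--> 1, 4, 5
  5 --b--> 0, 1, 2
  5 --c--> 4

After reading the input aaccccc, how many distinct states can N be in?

5

Start: {0}
read a: {1}
read a: {0, 4, 5}
read c: {0, 2, 3, 4, 5}
read c: {0, 2, 3, 4, 5}
read c: {0, 2, 3, 4, 5}
read c: {0, 2, 3, 4, 5}
read c: {0, 2, 3, 4, 5}
Final reachable set {0, 2, 3, 4, 5} has 5 states.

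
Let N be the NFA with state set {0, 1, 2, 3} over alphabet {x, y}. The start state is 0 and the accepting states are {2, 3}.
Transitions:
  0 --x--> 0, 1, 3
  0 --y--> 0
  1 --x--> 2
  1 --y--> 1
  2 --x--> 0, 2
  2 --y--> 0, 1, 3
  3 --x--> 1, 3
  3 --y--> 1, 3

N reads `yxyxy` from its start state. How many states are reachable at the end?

Start: {0}
read y: {0}
read x: {0, 1, 3}
read y: {0, 1, 3}
read x: {0, 1, 2, 3}
read y: {0, 1, 3}
Final reachable set {0, 1, 3} has 3 states.

3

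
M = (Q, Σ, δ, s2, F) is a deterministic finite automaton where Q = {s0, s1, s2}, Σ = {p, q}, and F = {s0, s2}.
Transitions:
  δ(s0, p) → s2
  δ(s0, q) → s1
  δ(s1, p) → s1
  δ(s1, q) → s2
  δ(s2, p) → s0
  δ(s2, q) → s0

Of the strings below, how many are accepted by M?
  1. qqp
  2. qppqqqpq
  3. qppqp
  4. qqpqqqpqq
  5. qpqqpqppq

qqp: rejected
qppqqqpq: accepted
qppqp: rejected
qqpqqqpqq: accepted
qpqqpqppq: accepted

3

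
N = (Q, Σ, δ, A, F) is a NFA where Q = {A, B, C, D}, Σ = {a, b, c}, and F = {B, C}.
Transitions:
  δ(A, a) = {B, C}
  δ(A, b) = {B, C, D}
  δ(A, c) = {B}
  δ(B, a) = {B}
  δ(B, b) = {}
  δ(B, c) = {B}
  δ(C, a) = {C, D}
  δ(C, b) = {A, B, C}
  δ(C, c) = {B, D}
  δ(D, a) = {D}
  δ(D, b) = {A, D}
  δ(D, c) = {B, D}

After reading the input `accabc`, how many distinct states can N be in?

Start: {A}
read a: {B, C}
read c: {B, D}
read c: {B, D}
read a: {B, D}
read b: {A, D}
read c: {B, D}
Final reachable set {B, D} has 2 states.

2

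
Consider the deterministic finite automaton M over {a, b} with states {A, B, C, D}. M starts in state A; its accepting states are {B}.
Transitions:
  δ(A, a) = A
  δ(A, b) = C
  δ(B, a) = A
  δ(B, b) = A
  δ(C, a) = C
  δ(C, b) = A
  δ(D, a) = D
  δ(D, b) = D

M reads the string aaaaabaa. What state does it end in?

A --a--> A
A --a--> A
A --a--> A
A --a--> A
A --a--> A
A --b--> C
C --a--> C
C --a--> C

C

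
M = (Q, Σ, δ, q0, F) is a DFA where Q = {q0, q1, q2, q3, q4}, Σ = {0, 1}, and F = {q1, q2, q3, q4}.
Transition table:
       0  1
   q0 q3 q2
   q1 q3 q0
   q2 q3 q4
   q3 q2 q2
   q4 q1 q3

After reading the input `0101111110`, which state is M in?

q0 --0--> q3
q3 --1--> q2
q2 --0--> q3
q3 --1--> q2
q2 --1--> q4
q4 --1--> q3
q3 --1--> q2
q2 --1--> q4
q4 --1--> q3
q3 --0--> q2

q2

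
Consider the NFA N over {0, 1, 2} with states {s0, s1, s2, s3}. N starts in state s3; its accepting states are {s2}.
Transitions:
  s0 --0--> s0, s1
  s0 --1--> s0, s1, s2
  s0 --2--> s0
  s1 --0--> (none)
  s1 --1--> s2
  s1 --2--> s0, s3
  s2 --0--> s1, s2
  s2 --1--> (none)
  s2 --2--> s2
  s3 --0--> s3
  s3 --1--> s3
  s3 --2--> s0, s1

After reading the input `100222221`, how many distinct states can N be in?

3

Start: {s3}
read 1: {s3}
read 0: {s3}
read 0: {s3}
read 2: {s0, s1}
read 2: {s0, s3}
read 2: {s0, s1}
read 2: {s0, s3}
read 2: {s0, s1}
read 1: {s0, s1, s2}
Final reachable set {s0, s1, s2} has 3 states.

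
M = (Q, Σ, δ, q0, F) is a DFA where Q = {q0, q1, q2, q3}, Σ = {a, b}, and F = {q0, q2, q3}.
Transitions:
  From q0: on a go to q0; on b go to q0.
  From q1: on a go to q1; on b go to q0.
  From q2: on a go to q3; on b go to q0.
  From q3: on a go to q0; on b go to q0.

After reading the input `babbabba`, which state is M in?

q0 --b--> q0
q0 --a--> q0
q0 --b--> q0
q0 --b--> q0
q0 --a--> q0
q0 --b--> q0
q0 --b--> q0
q0 --a--> q0

q0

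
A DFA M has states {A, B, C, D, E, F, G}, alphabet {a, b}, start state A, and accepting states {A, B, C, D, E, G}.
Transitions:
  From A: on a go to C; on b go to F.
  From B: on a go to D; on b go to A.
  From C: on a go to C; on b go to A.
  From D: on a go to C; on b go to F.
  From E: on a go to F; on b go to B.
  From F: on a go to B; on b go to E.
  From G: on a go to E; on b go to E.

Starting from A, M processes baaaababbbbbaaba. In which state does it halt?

A --b--> F
F --a--> B
B --a--> D
D --a--> C
C --a--> C
C --b--> A
A --a--> C
C --b--> A
A --b--> F
F --b--> E
E --b--> B
B --b--> A
A --a--> C
C --a--> C
C --b--> A
A --a--> C

C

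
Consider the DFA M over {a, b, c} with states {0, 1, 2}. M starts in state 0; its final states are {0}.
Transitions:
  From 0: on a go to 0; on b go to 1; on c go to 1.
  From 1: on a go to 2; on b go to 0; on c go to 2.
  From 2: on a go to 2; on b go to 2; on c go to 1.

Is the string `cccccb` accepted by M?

accepted

0 --c--> 1
1 --c--> 2
2 --c--> 1
1 --c--> 2
2 --c--> 1
1 --b--> 0
End in state 0, which is an accepting state.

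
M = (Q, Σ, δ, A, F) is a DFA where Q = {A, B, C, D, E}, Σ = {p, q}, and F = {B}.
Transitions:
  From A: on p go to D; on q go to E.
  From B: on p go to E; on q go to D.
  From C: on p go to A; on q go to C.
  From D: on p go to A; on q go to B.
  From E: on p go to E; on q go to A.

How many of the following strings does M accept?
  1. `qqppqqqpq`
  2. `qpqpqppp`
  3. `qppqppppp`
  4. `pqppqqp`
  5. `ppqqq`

0

`qqppqqqpq`: rejected
`qpqpqppp`: rejected
`qppqppppp`: rejected
`pqppqqp`: rejected
`ppqqq`: rejected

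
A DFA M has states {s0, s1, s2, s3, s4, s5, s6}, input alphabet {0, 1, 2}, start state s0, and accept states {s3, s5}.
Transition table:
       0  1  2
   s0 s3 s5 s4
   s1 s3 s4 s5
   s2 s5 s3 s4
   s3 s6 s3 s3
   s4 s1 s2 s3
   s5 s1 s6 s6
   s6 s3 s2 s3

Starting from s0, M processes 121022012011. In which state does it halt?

s0 --1--> s5
s5 --2--> s6
s6 --1--> s2
s2 --0--> s5
s5 --2--> s6
s6 --2--> s3
s3 --0--> s6
s6 --1--> s2
s2 --2--> s4
s4 --0--> s1
s1 --1--> s4
s4 --1--> s2

s2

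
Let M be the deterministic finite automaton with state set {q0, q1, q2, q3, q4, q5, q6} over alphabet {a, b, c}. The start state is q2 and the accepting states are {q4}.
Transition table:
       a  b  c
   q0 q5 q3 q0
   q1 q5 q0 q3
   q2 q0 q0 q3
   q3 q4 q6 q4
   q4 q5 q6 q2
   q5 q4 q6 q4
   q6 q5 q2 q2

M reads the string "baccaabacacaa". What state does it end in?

q2 --b--> q0
q0 --a--> q5
q5 --c--> q4
q4 --c--> q2
q2 --a--> q0
q0 --a--> q5
q5 --b--> q6
q6 --a--> q5
q5 --c--> q4
q4 --a--> q5
q5 --c--> q4
q4 --a--> q5
q5 --a--> q4

q4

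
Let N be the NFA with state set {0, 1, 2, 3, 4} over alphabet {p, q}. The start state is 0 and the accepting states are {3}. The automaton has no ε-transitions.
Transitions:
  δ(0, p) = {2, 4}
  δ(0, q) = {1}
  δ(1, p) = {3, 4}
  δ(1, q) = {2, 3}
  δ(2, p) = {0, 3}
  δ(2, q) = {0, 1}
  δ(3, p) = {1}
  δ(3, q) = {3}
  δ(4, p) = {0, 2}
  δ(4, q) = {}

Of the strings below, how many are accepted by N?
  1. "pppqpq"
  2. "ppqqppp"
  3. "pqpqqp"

"pppqpq": accepted
"ppqqppp": accepted
"pqpqqp": accepted

3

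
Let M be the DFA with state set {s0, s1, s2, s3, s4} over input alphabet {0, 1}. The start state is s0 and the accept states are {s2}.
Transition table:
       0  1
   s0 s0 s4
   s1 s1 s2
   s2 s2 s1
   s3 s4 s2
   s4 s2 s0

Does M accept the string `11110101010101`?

accepted

s0 --1--> s4
s4 --1--> s0
s0 --1--> s4
s4 --1--> s0
s0 --0--> s0
s0 --1--> s4
s4 --0--> s2
s2 --1--> s1
s1 --0--> s1
s1 --1--> s2
s2 --0--> s2
s2 --1--> s1
s1 --0--> s1
s1 --1--> s2
End in state s2, which is an accepting state.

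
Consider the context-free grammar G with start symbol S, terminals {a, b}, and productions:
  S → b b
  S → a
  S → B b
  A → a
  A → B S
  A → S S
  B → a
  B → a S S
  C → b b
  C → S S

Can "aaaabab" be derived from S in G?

S ⇒ Bb ⇒ aSSb ⇒ aBbSb ⇒ aaSSbSb ⇒ aaaSbSb ⇒ aaaabSb ⇒ aaaabab

yes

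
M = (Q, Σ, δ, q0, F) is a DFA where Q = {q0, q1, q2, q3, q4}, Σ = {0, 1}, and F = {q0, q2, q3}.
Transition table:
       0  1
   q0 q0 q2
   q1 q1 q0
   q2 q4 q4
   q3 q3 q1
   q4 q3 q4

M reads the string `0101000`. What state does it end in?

q0 --0--> q0
q0 --1--> q2
q2 --0--> q4
q4 --1--> q4
q4 --0--> q3
q3 --0--> q3
q3 --0--> q3

q3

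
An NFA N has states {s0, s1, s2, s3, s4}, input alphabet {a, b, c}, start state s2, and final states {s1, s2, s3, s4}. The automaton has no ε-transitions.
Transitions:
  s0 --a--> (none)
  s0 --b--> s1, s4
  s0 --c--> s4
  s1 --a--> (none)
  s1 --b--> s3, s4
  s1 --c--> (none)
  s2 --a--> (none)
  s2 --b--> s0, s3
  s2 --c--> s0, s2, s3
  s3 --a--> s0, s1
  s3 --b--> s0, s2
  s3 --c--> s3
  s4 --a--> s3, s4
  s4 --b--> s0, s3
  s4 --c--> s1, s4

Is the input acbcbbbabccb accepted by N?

Start: {s2}
read a: {}
The reachable set is empty and stays empty for the remaining 11 symbols.
Reachable ∩ accepting = {} — empty.

rejected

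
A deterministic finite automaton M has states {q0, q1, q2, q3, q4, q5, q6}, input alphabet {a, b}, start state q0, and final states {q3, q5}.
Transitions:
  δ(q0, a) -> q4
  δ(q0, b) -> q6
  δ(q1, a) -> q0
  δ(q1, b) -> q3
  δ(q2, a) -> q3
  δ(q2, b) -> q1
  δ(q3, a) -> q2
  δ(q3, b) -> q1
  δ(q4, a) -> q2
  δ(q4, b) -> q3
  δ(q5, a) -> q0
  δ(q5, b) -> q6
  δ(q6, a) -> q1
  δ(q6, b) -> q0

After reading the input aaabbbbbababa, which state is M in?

q2

q0 --a--> q4
q4 --a--> q2
q2 --a--> q3
q3 --b--> q1
q1 --b--> q3
q3 --b--> q1
q1 --b--> q3
q3 --b--> q1
q1 --a--> q0
q0 --b--> q6
q6 --a--> q1
q1 --b--> q3
q3 --a--> q2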